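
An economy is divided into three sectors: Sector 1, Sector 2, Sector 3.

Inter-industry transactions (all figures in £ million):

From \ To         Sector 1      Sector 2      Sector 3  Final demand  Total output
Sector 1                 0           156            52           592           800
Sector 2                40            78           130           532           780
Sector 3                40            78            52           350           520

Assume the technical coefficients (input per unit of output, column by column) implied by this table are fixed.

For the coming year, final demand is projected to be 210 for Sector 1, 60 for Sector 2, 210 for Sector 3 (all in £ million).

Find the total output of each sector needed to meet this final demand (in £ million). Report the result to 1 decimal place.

Technical coefficients a_ij = z_ij / X_j:
  a_11 = 0/800 = 0.00, a_21 = 40/800 = 0.05, a_31 = 40/800 = 0.05
  a_12 = 156/780 = 0.20, a_22 = 78/780 = 0.10, a_32 = 78/780 = 0.10
  a_13 = 52/520 = 0.10, a_23 = 130/520 = 0.25, a_33 = 52/520 = 0.10
I − A =
  [   1.00    -0.20    -0.10]
  [  -0.05     0.90    -0.25]
  [  -0.05    -0.10     0.90]
Cofactors of I−A, C_ij = (−1)^(i+j)·(minor ij) (rows/columns in the sector order above):
  C_11 = (0.90)(0.90) − (-0.25)(-0.10) = 0.7850
  C_12 = −[(-0.05)(0.90) − (-0.25)(-0.05)] = 0.0575
  C_13 = (-0.05)(-0.10) − (0.90)(-0.05) = 0.0500
  C_21 = −[(-0.20)(0.90) − (-0.10)(-0.10)] = 0.1900
  C_22 = (1.00)(0.90) − (-0.10)(-0.05) = 0.8950
  C_23 = −[(1.00)(-0.10) − (-0.20)(-0.05)] = 0.1100
  C_31 = (-0.20)(-0.25) − (-0.10)(0.90) = 0.1400
  C_32 = −[(1.00)(-0.25) − (-0.10)(-0.05)] = 0.2550
  C_33 = (1.00)(0.90) − (-0.20)(-0.05) = 0.8900
det(I−A) = Σ_j (I−A)_1j·C_1j = (1.00)(0.7850) + (-0.20)(0.0575) + (-0.10)(0.0500) = 0.7685
adj(I−A) = Cᵀ =
  [ 0.7850   0.1900   0.1400]
  [ 0.0575   0.8950   0.2550]
  [ 0.0500   0.1100   0.8900]
(I − A)⁻¹ = adj(I−A) / det(I−A) ≈
  [   1.0215     0.2472     0.1822]
  [   0.0748     1.1646     0.3318]
  [   0.0651     0.1431     1.1581]
x = (I − A)⁻¹ d = adj(I−A)·d / det(I−A), with det(I−A) = 0.7685:
  x_1 = (0.7850·210 + 0.1900·60 + 0.1400·210) / 0.7685 = 205.65 / 0.7685 ≈ 267.6
  x_2 = (0.0575·210 + 0.8950·60 + 0.2550·210) / 0.7685 = 119.325 / 0.7685 ≈ 155.3
  x_3 = (0.0500·210 + 0.1100·60 + 0.8900·210) / 0.7685 = 204.00 / 0.7685 ≈ 265.5

x_1 = 267.6, x_2 = 155.3, x_3 = 265.5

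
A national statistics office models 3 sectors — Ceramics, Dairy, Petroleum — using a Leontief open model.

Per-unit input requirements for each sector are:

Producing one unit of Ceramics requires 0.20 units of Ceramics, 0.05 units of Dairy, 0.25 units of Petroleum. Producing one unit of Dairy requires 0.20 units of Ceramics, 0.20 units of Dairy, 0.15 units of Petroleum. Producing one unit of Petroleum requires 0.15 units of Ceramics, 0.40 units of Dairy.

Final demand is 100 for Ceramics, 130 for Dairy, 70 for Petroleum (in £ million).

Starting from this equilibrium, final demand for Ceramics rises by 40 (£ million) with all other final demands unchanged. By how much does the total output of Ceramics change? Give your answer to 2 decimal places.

Δx_C = 55.76

I − A =
  [   0.80    -0.20    -0.15]
  [  -0.05     0.80    -0.40]
  [  -0.25    -0.15     1.00]
Cofactors of I−A, C_ij = (−1)^(i+j)·(minor ij) (rows/columns in the sector order above):
  C_11 = (0.80)(1.00) − (-0.40)(-0.15) = 0.7400
  C_12 = −[(-0.05)(1.00) − (-0.40)(-0.25)] = 0.1500
  C_13 = (-0.05)(-0.15) − (0.80)(-0.25) = 0.2075
  C_21 = −[(-0.20)(1.00) − (-0.15)(-0.15)] = 0.2225
  C_22 = (0.80)(1.00) − (-0.15)(-0.25) = 0.7625
  C_23 = −[(0.80)(-0.15) − (-0.20)(-0.25)] = 0.1700
  C_31 = (-0.20)(-0.40) − (-0.15)(0.80) = 0.2000
  C_32 = −[(0.80)(-0.40) − (-0.15)(-0.05)] = 0.3275
  C_33 = (0.80)(0.80) − (-0.20)(-0.05) = 0.6300
det(I−A) = Σ_j (I−A)_1j·C_1j = (0.80)(0.7400) + (-0.20)(0.1500) + (-0.15)(0.2075) = 0.530875
adj(I−A) = Cᵀ =
  [ 0.7400   0.2225   0.2000]
  [ 0.1500   0.7625   0.3275]
  [ 0.2075   0.1700   0.6300]
(I − A)⁻¹ = adj(I−A) / det(I−A) ≈
  [   1.3939     0.4191     0.3767]
  [   0.2826     1.4363     0.6169]
  [   0.3909     0.3202     1.1867]
Δx = (I − A)⁻¹ Δd with Δd having +40 in the Ceramics component and 0 elsewhere.
So Δx_C = L_CC · (+40), where L_CC = adj(I−A)_CC / det(I−A) = 0.7400 / 0.530875.
Δx_C = 0.7400 × (+40) / 0.530875 = 29.60 / 0.530875 ≈ 55.76.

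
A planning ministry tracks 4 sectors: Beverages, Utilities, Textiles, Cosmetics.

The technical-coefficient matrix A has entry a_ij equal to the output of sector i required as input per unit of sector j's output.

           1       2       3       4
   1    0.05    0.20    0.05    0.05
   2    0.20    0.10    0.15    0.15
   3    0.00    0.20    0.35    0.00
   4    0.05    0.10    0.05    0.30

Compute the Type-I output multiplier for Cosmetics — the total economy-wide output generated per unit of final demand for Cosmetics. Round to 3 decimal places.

I − A =
  [   0.95    -0.20    -0.05    -0.05]
  [  -0.20     0.90    -0.15    -0.15]
  [   0.00    -0.20     0.65     0.00]
  [  -0.05    -0.10    -0.05     0.70]
Compute the cofactors C_ij = (−1)^(i+j)·(3×3 minor ij) of I−A; the adjugate is their transpose:
adj(I−A) = Cᵀ =
  [ 0.377250   0.101750   0.056250   0.048750]
  [ 0.095875   0.430625   0.114375   0.099125]
  [ 0.029500   0.132500   0.551500   0.030500]
  [ 0.042750   0.078250   0.059750   0.499250]
det(I−A) = Σ_j (I−A)_1j·C_1j = (0.95)(0.377250) + (-0.20)(0.095875) + (-0.05)(0.029500) + (-0.05)(0.042750) = 0.3356
(I − A)⁻¹ = adj(I−A) / det(I−A) ≈
  [   1.1241     0.3032     0.1676     0.1453]
  [   0.2857     1.2831     0.3408     0.2954]
  [   0.0879     0.3948     1.6433     0.0909]
  [   0.1274     0.2332     0.1780     1.4876]
The output multiplier for sector j is the column-j sum of the Leontief inverse (I − A)⁻¹ = adj(I−A) / det(I−A).
Column 4 of adj(I−A): (0.048750, 0.099125, 0.030500, 0.499250); det(I−A) = 0.3356.
m_4 = (0.048750 + 0.099125 + 0.030500 + 0.499250) / 0.3356 = 0.677625 / 0.3356 ≈ 2.019.

m_4 = 2.019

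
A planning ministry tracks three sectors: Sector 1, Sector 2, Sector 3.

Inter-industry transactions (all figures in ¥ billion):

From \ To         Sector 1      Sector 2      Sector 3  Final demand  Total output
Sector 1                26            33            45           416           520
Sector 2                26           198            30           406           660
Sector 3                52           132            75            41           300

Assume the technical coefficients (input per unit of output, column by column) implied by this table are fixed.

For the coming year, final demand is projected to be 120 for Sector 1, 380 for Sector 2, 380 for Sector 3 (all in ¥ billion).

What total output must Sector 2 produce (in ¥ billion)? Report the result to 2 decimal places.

Technical coefficients a_ij = z_ij / X_j:
  a_11 = 26/520 = 0.05, a_21 = 26/520 = 0.05, a_31 = 52/520 = 0.10
  a_12 = 33/660 = 0.05, a_22 = 198/660 = 0.30, a_32 = 132/660 = 0.20
  a_13 = 45/300 = 0.15, a_23 = 30/300 = 0.10, a_33 = 75/300 = 0.25
I − A =
  [   0.95    -0.05    -0.15]
  [  -0.05     0.70    -0.10]
  [  -0.10    -0.20     0.75]
Cofactors of I−A, C_ij = (−1)^(i+j)·(minor ij) (rows/columns in the sector order above):
  C_11 = (0.70)(0.75) − (-0.10)(-0.20) = 0.5050
  C_12 = −[(-0.05)(0.75) − (-0.10)(-0.10)] = 0.0475
  C_13 = (-0.05)(-0.20) − (0.70)(-0.10) = 0.0800
  C_21 = −[(-0.05)(0.75) − (-0.15)(-0.20)] = 0.0675
  C_22 = (0.95)(0.75) − (-0.15)(-0.10) = 0.6975
  C_23 = −[(0.95)(-0.20) − (-0.05)(-0.10)] = 0.1950
  C_31 = (-0.05)(-0.10) − (-0.15)(0.70) = 0.1100
  C_32 = −[(0.95)(-0.10) − (-0.15)(-0.05)] = 0.1025
  C_33 = (0.95)(0.70) − (-0.05)(-0.05) = 0.6625
det(I−A) = Σ_j (I−A)_1j·C_1j = (0.95)(0.5050) + (-0.05)(0.0475) + (-0.15)(0.0800) = 0.465375
adj(I−A) = Cᵀ =
  [ 0.5050   0.0675   0.1100]
  [ 0.0475   0.6975   0.1025]
  [ 0.0800   0.1950   0.6625]
(I − A)⁻¹ = adj(I−A) / det(I−A) ≈
  [   1.0851     0.1450     0.2364]
  [   0.1021     1.4988     0.2203]
  [   0.1719     0.4190     1.4236]
x = (I − A)⁻¹ d = adj(I−A)·d / det(I−A), with det(I−A) = 0.465375:
  x_1 = (0.5050·120 + 0.0675·380 + 0.1100·380) / 0.465375 = 128.05 / 0.465375 ≈ 275.15
  x_2 = (0.0475·120 + 0.6975·380 + 0.1025·380) / 0.465375 = 309.70 / 0.465375 ≈ 665.48
  x_3 = (0.0800·120 + 0.1950·380 + 0.6625·380) / 0.465375 = 335.45 / 0.465375 ≈ 720.82

x_2 = 665.48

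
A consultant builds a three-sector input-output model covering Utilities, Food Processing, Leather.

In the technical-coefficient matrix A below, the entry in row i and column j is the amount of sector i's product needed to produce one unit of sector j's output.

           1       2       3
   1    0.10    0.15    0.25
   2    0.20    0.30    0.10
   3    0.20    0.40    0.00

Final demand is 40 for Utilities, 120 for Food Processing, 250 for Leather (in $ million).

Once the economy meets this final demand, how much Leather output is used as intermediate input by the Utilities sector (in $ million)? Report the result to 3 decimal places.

I − A =
  [   0.90    -0.15    -0.25]
  [  -0.20     0.70    -0.10]
  [  -0.20    -0.40     1.00]
Cofactors of I−A, C_ij = (−1)^(i+j)·(minor ij) (rows/columns in the sector order above):
  C_11 = (0.70)(1.00) − (-0.10)(-0.40) = 0.6600
  C_12 = −[(-0.20)(1.00) − (-0.10)(-0.20)] = 0.2200
  C_13 = (-0.20)(-0.40) − (0.70)(-0.20) = 0.2200
  C_21 = −[(-0.15)(1.00) − (-0.25)(-0.40)] = 0.2500
  C_22 = (0.90)(1.00) − (-0.25)(-0.20) = 0.8500
  C_23 = −[(0.90)(-0.40) − (-0.15)(-0.20)] = 0.3900
  C_31 = (-0.15)(-0.10) − (-0.25)(0.70) = 0.1900
  C_32 = −[(0.90)(-0.10) − (-0.25)(-0.20)] = 0.1400
  C_33 = (0.90)(0.70) − (-0.15)(-0.20) = 0.6000
det(I−A) = Σ_j (I−A)_1j·C_1j = (0.90)(0.6600) + (-0.15)(0.2200) + (-0.25)(0.2200) = 0.5060
adj(I−A) = Cᵀ =
  [ 0.6600   0.2500   0.1900]
  [ 0.2200   0.8500   0.1400]
  [ 0.2200   0.3900   0.6000]
(I − A)⁻¹ = adj(I−A) / det(I−A) ≈
  [   1.3043     0.4941     0.3755]
  [   0.4348     1.6798     0.2767]
  [   0.4348     0.7708     1.1858]
First solve x = (I − A)⁻¹ d = adj(I−A)·d / det(I−A); in particular x_1 = (0.6600·40 + 0.2500·120 + 0.1900·250) / 0.5060 = 103.90 / 0.5060 ≈ 205.33597.
Intermediate flow from 3 to 1: z_31 = a_31 · x_1 = 0.20 × 103.90 / 0.5060 = 20.78 / 0.5060 ≈ 41.067.

z_31 = 41.067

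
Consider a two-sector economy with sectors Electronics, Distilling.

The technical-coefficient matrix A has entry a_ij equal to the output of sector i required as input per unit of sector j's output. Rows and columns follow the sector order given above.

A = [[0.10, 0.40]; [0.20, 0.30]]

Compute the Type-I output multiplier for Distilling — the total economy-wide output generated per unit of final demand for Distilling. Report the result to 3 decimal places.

m_2 = 2.364

I − A =
  [   0.90    -0.40]
  [  -0.20     0.70]
det(I−A) = (0.90)(0.70) − (-0.40)(-0.20) = 0.5500
adj(I−A) = [[0.70, 0.40], [0.20, 0.90]]
(I − A)⁻¹ = adj(I−A) / det(I−A) ≈
  [   1.2727     0.7273]
  [   0.3636     1.6364]
The output multiplier for sector j is the column-j sum of the Leontief inverse (I − A)⁻¹ = adj(I−A) / det(I−A).
Column 2 of adj(I−A): (0.40, 0.90); det(I−A) = 0.5500.
m_2 = (0.40 + 0.90) / 0.5500 = 1.30 / 0.5500 ≈ 2.364.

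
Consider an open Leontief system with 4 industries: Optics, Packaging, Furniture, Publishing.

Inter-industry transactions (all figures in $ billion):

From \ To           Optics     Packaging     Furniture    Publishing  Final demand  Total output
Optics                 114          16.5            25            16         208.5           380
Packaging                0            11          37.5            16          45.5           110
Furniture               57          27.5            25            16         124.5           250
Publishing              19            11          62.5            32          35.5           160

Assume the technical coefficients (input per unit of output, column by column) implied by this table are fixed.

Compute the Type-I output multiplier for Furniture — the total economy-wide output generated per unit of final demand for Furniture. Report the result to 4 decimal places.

Technical coefficients a_ij = z_ij / X_j:
  a_11 = 114/380 = 0.30, a_21 = 0/380 = 0.00, a_31 = 57/380 = 0.15, a_41 = 19/380 = 0.05
  a_12 = 16.5/110 = 0.15, a_22 = 11/110 = 0.10, a_32 = 27.5/110 = 0.25, a_42 = 11/110 = 0.10
  a_13 = 25/250 = 0.10, a_23 = 37.5/250 = 0.15, a_33 = 25/250 = 0.10, a_43 = 62.5/250 = 0.25
  a_14 = 16/160 = 0.10, a_24 = 16/160 = 0.10, a_34 = 16/160 = 0.10, a_44 = 32/160 = 0.20
I − A =
  [   0.70    -0.15    -0.10    -0.10]
  [   0.00     0.90    -0.15    -0.10]
  [  -0.15    -0.25     0.90    -0.10]
  [  -0.05    -0.10    -0.25     0.80]
Compute the cofactors C_ij = (−1)^(i+j)·(3×3 minor ij) of I−A; the adjugate is their transpose:
adj(I−A) = Cᵀ =
  [ 0.578750   0.140500   0.116750   0.104500]
  [ 0.027000   0.465750   0.101250   0.074250]
  [ 0.112250   0.166000   0.491750   0.096250]
  [ 0.074625   0.118875   0.173625   0.523875]
det(I−A) = Σ_j (I−A)_1j·C_1j = (0.70)(0.578750) + (-0.15)(0.027000) + (-0.10)(0.112250) + (-0.10)(0.074625) = 0.3823875
(I − A)⁻¹ = adj(I−A) / det(I−A) ≈
  [   1.51352     0.36743     0.30532     0.27328]
  [   0.07061     1.21801     0.26478     0.19417]
  [   0.29355     0.43411     1.28600     0.25171]
  [   0.19516     0.31088     0.45406     1.37001]
The output multiplier for sector j is the column-j sum of the Leontief inverse (I − A)⁻¹ = adj(I−A) / det(I−A).
Column 3 of adj(I−A): (0.116750, 0.101250, 0.491750, 0.173625); det(I−A) = 0.3823875.
m_3 = (0.116750 + 0.101250 + 0.491750 + 0.173625) / 0.3823875 = 0.883375 / 0.3823875 ≈ 2.3102.

m_3 = 2.3102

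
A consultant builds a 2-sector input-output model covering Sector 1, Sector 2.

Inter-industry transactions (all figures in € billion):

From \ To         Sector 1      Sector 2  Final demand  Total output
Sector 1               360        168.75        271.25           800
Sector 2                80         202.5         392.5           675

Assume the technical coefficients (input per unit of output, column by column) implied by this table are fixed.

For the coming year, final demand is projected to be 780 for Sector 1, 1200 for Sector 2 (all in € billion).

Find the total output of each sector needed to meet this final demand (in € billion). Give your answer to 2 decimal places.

x_1 = 2350.00, x_2 = 2050.00

Technical coefficients a_ij = z_ij / X_j:
  a_11 = 360/800 = 0.45, a_21 = 80/800 = 0.10
  a_12 = 168.75/675 = 0.25, a_22 = 202.5/675 = 0.30
I − A =
  [   0.55    -0.25]
  [  -0.10     0.70]
det(I−A) = (0.55)(0.70) − (-0.25)(-0.10) = 0.3600
adj(I−A) = [[0.70, 0.25], [0.10, 0.55]]
(I − A)⁻¹ = adj(I−A) / det(I−A) ≈
  [   1.9444     0.6944]
  [   0.2778     1.5278]
x = (I − A)⁻¹ d = adj(I−A)·d / det(I−A), with det(I−A) = 0.3600:
  x_1 = (0.70·780 + 0.25·1200) / 0.3600 = 846.00 / 0.3600 = 2350.00
  x_2 = (0.10·780 + 0.55·1200) / 0.3600 = 738.00 / 0.3600 = 2050.00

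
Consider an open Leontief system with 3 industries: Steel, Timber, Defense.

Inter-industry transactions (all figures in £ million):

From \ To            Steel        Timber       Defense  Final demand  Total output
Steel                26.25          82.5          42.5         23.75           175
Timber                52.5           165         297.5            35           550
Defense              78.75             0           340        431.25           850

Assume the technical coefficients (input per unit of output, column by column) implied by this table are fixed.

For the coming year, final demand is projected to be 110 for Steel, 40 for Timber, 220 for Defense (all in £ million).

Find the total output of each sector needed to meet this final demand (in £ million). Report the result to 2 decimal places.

x_1 = 237.59, x_2 = 431.40, x_3 = 544.86

Technical coefficients a_ij = z_ij / X_j:
  a_11 = 26.25/175 = 0.15, a_21 = 52.5/175 = 0.30, a_31 = 78.75/175 = 0.45
  a_12 = 82.5/550 = 0.15, a_22 = 165/550 = 0.30, a_32 = 0/550 = 0.00
  a_13 = 42.5/850 = 0.05, a_23 = 297.5/850 = 0.35, a_33 = 340/850 = 0.40
I − A =
  [   0.85    -0.15    -0.05]
  [  -0.30     0.70    -0.35]
  [  -0.45     0.00     0.60]
Cofactors of I−A, C_ij = (−1)^(i+j)·(minor ij) (rows/columns in the sector order above):
  C_11 = (0.70)(0.60) − (-0.35)(0.00) = 0.4200
  C_12 = −[(-0.30)(0.60) − (-0.35)(-0.45)] = 0.3375
  C_13 = (-0.30)(0.00) − (0.70)(-0.45) = 0.3150
  C_21 = −[(-0.15)(0.60) − (-0.05)(0.00)] = 0.0900
  C_22 = (0.85)(0.60) − (-0.05)(-0.45) = 0.4875
  C_23 = −[(0.85)(0.00) − (-0.15)(-0.45)] = 0.0675
  C_31 = (-0.15)(-0.35) − (-0.05)(0.70) = 0.0875
  C_32 = −[(0.85)(-0.35) − (-0.05)(-0.30)] = 0.3125
  C_33 = (0.85)(0.70) − (-0.15)(-0.30) = 0.5500
det(I−A) = Σ_j (I−A)_1j·C_1j = (0.85)(0.4200) + (-0.15)(0.3375) + (-0.05)(0.3150) = 0.290625
adj(I−A) = Cᵀ =
  [ 0.4200   0.0900   0.0875]
  [ 0.3375   0.4875   0.3125]
  [ 0.3150   0.0675   0.5500]
(I − A)⁻¹ = adj(I−A) / det(I−A) ≈
  [   1.4452     0.3097     0.3011]
  [   1.1613     1.6774     1.0753]
  [   1.0839     0.2323     1.8925]
x = (I − A)⁻¹ d = adj(I−A)·d / det(I−A), with det(I−A) = 0.290625:
  x_1 = (0.4200·110 + 0.0900·40 + 0.0875·220) / 0.290625 = 69.05 / 0.290625 ≈ 237.59
  x_2 = (0.3375·110 + 0.4875·40 + 0.3125·220) / 0.290625 = 125.375 / 0.290625 ≈ 431.40
  x_3 = (0.3150·110 + 0.0675·40 + 0.5500·220) / 0.290625 = 158.35 / 0.290625 ≈ 544.86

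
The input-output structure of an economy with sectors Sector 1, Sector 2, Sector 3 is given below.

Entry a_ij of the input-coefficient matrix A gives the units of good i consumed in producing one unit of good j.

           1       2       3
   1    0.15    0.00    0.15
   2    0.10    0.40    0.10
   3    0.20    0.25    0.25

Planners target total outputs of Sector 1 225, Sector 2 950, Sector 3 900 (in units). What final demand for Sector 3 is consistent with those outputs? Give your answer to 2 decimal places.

I − A =
  [   0.85     0.00    -0.15]
  [  -0.10     0.60    -0.10]
  [  -0.20    -0.25     0.75]
d = (I − A) x:
  d_1 = (+0.85)·225 + (+0.00)·950 + (-0.15)·900 = 56.25
  d_2 = (-0.10)·225 + (+0.60)·950 + (-0.10)·900 = 457.50
  d_3 = (-0.20)·225 + (-0.25)·950 + (+0.75)·900 = 392.50

d_3 = 392.50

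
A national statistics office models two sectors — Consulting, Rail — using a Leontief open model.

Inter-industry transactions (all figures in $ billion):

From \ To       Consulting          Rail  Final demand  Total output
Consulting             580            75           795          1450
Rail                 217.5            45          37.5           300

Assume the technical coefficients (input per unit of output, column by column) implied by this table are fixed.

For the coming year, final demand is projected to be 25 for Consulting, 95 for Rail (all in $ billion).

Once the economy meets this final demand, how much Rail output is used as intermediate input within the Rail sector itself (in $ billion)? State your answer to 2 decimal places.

Technical coefficients a_ij = z_ij / X_j:
  a_11 = 580/1450 = 0.40, a_21 = 217.5/1450 = 0.15
  a_12 = 75/300 = 0.25, a_22 = 45/300 = 0.15
I − A =
  [   0.60    -0.25]
  [  -0.15     0.85]
det(I−A) = (0.60)(0.85) − (-0.25)(-0.15) = 0.4725
adj(I−A) = [[0.85, 0.25], [0.15, 0.60]]
(I − A)⁻¹ = adj(I−A) / det(I−A) ≈
  [   1.7989     0.5291]
  [   0.3175     1.2698]
First solve x = (I − A)⁻¹ d = adj(I−A)·d / det(I−A); in particular x_2 = (0.15·25 + 0.60·95) / 0.4725 = 60.75 / 0.4725 ≈ 128.5714.
Intermediate flow from 2 to 2: z_22 = a_22 · x_2 = 0.15 × 60.75 / 0.4725 = 9.1125 / 0.4725 ≈ 19.29.

z_22 = 19.29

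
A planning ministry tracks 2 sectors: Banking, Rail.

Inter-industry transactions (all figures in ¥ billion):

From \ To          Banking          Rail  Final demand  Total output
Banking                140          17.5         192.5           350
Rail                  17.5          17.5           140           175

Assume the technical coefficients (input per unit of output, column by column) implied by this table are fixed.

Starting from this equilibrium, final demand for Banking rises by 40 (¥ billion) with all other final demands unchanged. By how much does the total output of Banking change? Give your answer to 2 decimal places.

Δx_1 = 67.29

Technical coefficients a_ij = z_ij / X_j:
  a_11 = 140/350 = 0.40, a_21 = 17.5/350 = 0.05
  a_12 = 17.5/175 = 0.10, a_22 = 17.5/175 = 0.10
I − A =
  [   0.60    -0.10]
  [  -0.05     0.90]
det(I−A) = (0.60)(0.90) − (-0.10)(-0.05) = 0.5350
adj(I−A) = [[0.90, 0.10], [0.05, 0.60]]
(I − A)⁻¹ = adj(I−A) / det(I−A) ≈
  [   1.6822     0.1869]
  [   0.0935     1.1215]
Δx = (I − A)⁻¹ Δd with Δd having +40 in the Banking component and 0 elsewhere.
So Δx_1 = L_11 · (+40), where L_11 = adj(I−A)_11 / det(I−A) = 0.90 / 0.5350.
Δx_1 = 0.90 × (+40) / 0.5350 = 36.00 / 0.5350 ≈ 67.29.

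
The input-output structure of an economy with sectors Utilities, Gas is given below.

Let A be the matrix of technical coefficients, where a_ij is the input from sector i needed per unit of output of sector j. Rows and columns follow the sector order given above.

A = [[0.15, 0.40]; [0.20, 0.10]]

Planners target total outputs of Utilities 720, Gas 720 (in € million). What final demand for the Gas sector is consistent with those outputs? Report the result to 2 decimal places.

d_2 = 504.00

I − A =
  [   0.85    -0.40]
  [  -0.20     0.90]
d = (I − A) x:
  d_1 = (+0.85)·720 + (-0.40)·720 = 324.00
  d_2 = (-0.20)·720 + (+0.90)·720 = 504.00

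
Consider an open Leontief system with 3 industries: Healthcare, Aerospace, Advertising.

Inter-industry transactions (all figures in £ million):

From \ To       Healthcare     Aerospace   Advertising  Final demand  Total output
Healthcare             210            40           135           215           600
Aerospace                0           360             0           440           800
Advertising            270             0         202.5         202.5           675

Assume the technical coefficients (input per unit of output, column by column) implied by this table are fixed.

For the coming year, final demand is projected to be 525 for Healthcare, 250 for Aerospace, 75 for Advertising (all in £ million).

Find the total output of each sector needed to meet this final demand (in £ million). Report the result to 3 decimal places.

x_1 = 1091.532, x_2 = 454.545, x_3 = 808.842

Technical coefficients a_ij = z_ij / X_j:
  a_11 = 210/600 = 0.35, a_21 = 0/600 = 0.00, a_31 = 270/600 = 0.45
  a_12 = 40/800 = 0.05, a_22 = 360/800 = 0.45, a_32 = 0/800 = 0.00
  a_13 = 135/675 = 0.20, a_23 = 0/675 = 0.00, a_33 = 202.5/675 = 0.30
I − A =
  [   0.65    -0.05    -0.20]
  [   0.00     0.55     0.00]
  [  -0.45     0.00     0.70]
Cofactors of I−A, C_ij = (−1)^(i+j)·(minor ij) (rows/columns in the sector order above):
  C_11 = (0.55)(0.70) − (0.00)(0.00) = 0.3850
  C_12 = −[(0.00)(0.70) − (0.00)(-0.45)] = 0.0000
  C_13 = (0.00)(0.00) − (0.55)(-0.45) = 0.2475
  C_21 = −[(-0.05)(0.70) − (-0.20)(0.00)] = 0.0350
  C_22 = (0.65)(0.70) − (-0.20)(-0.45) = 0.3650
  C_23 = −[(0.65)(0.00) − (-0.05)(-0.45)] = 0.0225
  C_31 = (-0.05)(0.00) − (-0.20)(0.55) = 0.1100
  C_32 = −[(0.65)(0.00) − (-0.20)(0.00)] = 0.0000
  C_33 = (0.65)(0.55) − (-0.05)(0.00) = 0.3575
det(I−A) = Σ_j (I−A)_1j·C_1j = (0.65)(0.3850) + (-0.05)(0.0000) + (-0.20)(0.2475) = 0.20075
adj(I−A) = Cᵀ =
  [ 0.3850   0.0350   0.1100]
  [ 0.0000   0.3650   0.0000]
  [ 0.2475   0.0225   0.3575]
(I − A)⁻¹ = adj(I−A) / det(I−A) ≈
  [   1.9178     0.1743     0.5479]
  [   0.0000     1.8182     0.0000]
  [   1.2329     0.1121     1.7808]
x = (I − A)⁻¹ d = adj(I−A)·d / det(I−A), with det(I−A) = 0.20075:
  x_1 = (0.3850·525 + 0.0350·250 + 0.1100·75) / 0.20075 = 219.125 / 0.20075 ≈ 1091.532
  x_2 = (0.0000·525 + 0.3650·250 + 0.0000·75) / 0.20075 = 91.25 / 0.20075 ≈ 454.545
  x_3 = (0.2475·525 + 0.0225·250 + 0.3575·75) / 0.20075 = 162.375 / 0.20075 ≈ 808.842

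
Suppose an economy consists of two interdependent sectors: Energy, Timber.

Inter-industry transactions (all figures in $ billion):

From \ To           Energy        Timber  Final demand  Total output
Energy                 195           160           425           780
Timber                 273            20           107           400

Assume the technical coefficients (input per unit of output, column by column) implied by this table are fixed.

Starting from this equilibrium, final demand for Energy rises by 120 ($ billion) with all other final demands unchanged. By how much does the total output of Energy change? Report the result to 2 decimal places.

Technical coefficients a_ij = z_ij / X_j:
  a_EE = 195/780 = 0.25, a_TE = 273/780 = 0.35
  a_ET = 160/400 = 0.40, a_TT = 20/400 = 0.05
I − A =
  [   0.75    -0.40]
  [  -0.35     0.95]
det(I−A) = (0.75)(0.95) − (-0.40)(-0.35) = 0.5725
adj(I−A) = [[0.95, 0.40], [0.35, 0.75]]
(I − A)⁻¹ = adj(I−A) / det(I−A) ≈
  [   1.6594     0.6987]
  [   0.6114     1.3100]
Δx = (I − A)⁻¹ Δd with Δd having +120 in the Energy component and 0 elsewhere.
So Δx_E = L_EE · (+120), where L_EE = adj(I−A)_EE / det(I−A) = 0.95 / 0.5725.
Δx_E = 0.95 × (+120) / 0.5725 = 114.00 / 0.5725 ≈ 199.13.

Δx_E = 199.13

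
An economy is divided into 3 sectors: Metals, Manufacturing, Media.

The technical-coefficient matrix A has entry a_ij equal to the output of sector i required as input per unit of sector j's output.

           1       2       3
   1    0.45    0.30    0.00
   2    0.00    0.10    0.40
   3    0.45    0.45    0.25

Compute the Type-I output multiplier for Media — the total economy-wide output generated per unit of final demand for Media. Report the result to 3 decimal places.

m_3 = 3.826

I − A =
  [   0.55    -0.30     0.00]
  [   0.00     0.90    -0.40]
  [  -0.45    -0.45     0.75]
Cofactors of I−A, C_ij = (−1)^(i+j)·(minor ij) (rows/columns in the sector order above):
  C_11 = (0.90)(0.75) − (-0.40)(-0.45) = 0.4950
  C_12 = −[(0.00)(0.75) − (-0.40)(-0.45)] = 0.1800
  C_13 = (0.00)(-0.45) − (0.90)(-0.45) = 0.4050
  C_21 = −[(-0.30)(0.75) − (0.00)(-0.45)] = 0.2250
  C_22 = (0.55)(0.75) − (0.00)(-0.45) = 0.4125
  C_23 = −[(0.55)(-0.45) − (-0.30)(-0.45)] = 0.3825
  C_31 = (-0.30)(-0.40) − (0.00)(0.90) = 0.1200
  C_32 = −[(0.55)(-0.40) − (0.00)(0.00)] = 0.2200
  C_33 = (0.55)(0.90) − (-0.30)(0.00) = 0.4950
det(I−A) = Σ_j (I−A)_1j·C_1j = (0.55)(0.4950) + (-0.30)(0.1800) + (0.00)(0.4050) = 0.21825
adj(I−A) = Cᵀ =
  [ 0.4950   0.2250   0.1200]
  [ 0.1800   0.4125   0.2200]
  [ 0.4050   0.3825   0.4950]
(I − A)⁻¹ = adj(I−A) / det(I−A) ≈
  [   2.2680     1.0309     0.5498]
  [   0.8247     1.8900     1.0080]
  [   1.8557     1.7526     2.2680]
The output multiplier for sector j is the column-j sum of the Leontief inverse (I − A)⁻¹ = adj(I−A) / det(I−A).
Column 3 of adj(I−A): (0.1200, 0.2200, 0.4950); det(I−A) = 0.21825.
m_3 = (0.1200 + 0.2200 + 0.4950) / 0.21825 = 0.835 / 0.21825 ≈ 3.826.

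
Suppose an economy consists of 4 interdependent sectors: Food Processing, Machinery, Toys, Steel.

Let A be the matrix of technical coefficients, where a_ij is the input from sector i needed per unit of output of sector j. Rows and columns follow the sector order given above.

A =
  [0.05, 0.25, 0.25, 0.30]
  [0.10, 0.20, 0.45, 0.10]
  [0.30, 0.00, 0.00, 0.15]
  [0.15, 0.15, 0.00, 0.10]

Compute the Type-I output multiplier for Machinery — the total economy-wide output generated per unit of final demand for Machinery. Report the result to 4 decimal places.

I − A =
  [   0.95    -0.25    -0.25    -0.30]
  [  -0.10     0.80    -0.45    -0.10]
  [  -0.30     0.00     1.00    -0.15]
  [  -0.15    -0.15     0.00     0.90]
Compute the cofactors C_ij = (−1)^(i+j)·(3×3 minor ij) of I−A; the adjugate is their transpose:
adj(I−A) = Cᵀ =
  [ 0.694875   0.275625   0.297750   0.311875]
  [ 0.236625   0.736875   0.390750   0.225875]
  [ 0.231750   0.108000   0.603000   0.189750]
  [ 0.155250   0.168750   0.114750   0.641250]
det(I−A) = Σ_j (I−A)_1j·C_1j = (0.95)(0.694875) + (-0.25)(0.236625) + (-0.25)(0.231750) + (-0.30)(0.155250) = 0.4964625
(I − A)⁻¹ = adj(I−A) / det(I−A) ≈
  [   1.39965     0.55518     0.59974     0.62819]
  [   0.47662     1.48425     0.78707     0.45497]
  [   0.46680     0.21754     1.21459     0.38220]
  [   0.31271     0.33990     0.23114     1.29164]
The output multiplier for sector j is the column-j sum of the Leontief inverse (I − A)⁻¹ = adj(I−A) / det(I−A).
Column M of adj(I−A): (0.275625, 0.736875, 0.108000, 0.168750); det(I−A) = 0.4964625.
m_M = (0.275625 + 0.736875 + 0.108000 + 0.168750) / 0.4964625 = 1.28925 / 0.4964625 ≈ 2.5969.

m_M = 2.5969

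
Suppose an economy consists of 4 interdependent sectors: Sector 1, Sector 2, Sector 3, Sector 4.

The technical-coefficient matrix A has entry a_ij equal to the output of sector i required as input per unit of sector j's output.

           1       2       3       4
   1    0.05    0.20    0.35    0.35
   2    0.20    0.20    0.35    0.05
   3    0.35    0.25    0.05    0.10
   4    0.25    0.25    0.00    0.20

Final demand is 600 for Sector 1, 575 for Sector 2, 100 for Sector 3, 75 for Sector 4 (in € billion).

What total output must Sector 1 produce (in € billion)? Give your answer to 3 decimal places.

x_1 = 2167.216

I − A =
  [   0.95    -0.20    -0.35    -0.35]
  [  -0.20     0.80    -0.35    -0.05]
  [  -0.35    -0.25     0.95    -0.10]
  [  -0.25    -0.25     0.00     0.80]
Compute the cofactors C_ij = (−1)^(i+j)·(3×3 minor ij) of I−A; the adjugate is their transpose:
adj(I−A) = Cᵀ =
  [ 0.517375   0.313875   0.306250   0.284250]
  [ 0.270625   0.532125   0.295750   0.188625]
  [ 0.287750   0.283500   0.474125   0.202875]
  [ 0.246250   0.264375   0.188125   0.460875]
det(I−A) = Σ_j (I−A)_1j·C_1j = (0.95)(0.517375) + (-0.20)(0.270625) + (-0.35)(0.287750) + (-0.35)(0.246250) = 0.25048125
(I − A)⁻¹ = adj(I−A) / det(I−A) ≈
  [   2.0655     1.2531     1.2226     1.1348]
  [   1.0804     2.1244     1.1807     0.7531]
  [   1.1488     1.1318     1.8929     0.8099]
  [   0.9831     1.0555     0.7511     1.8400]
x = (I − A)⁻¹ d = adj(I−A)·d / det(I−A), with det(I−A) = 0.25048125:
  x_1 = (0.517375·600 + 0.313875·575 + 0.306250·100 + 0.284250·75) / 0.25048125 = 542.846875 / 0.25048125 ≈ 2167.216
  x_2 = (0.270625·600 + 0.532125·575 + 0.295750·100 + 0.188625·75) / 0.25048125 = 512.06875 / 0.25048125 ≈ 2044.340
  x_3 = (0.287750·600 + 0.283500·575 + 0.474125·100 + 0.202875·75) / 0.25048125 = 398.290625 / 0.25048125 ≈ 1590.102
  x_4 = (0.246250·600 + 0.264375·575 + 0.188125·100 + 0.460875·75) / 0.25048125 = 353.14375 / 0.25048125 ≈ 1409.861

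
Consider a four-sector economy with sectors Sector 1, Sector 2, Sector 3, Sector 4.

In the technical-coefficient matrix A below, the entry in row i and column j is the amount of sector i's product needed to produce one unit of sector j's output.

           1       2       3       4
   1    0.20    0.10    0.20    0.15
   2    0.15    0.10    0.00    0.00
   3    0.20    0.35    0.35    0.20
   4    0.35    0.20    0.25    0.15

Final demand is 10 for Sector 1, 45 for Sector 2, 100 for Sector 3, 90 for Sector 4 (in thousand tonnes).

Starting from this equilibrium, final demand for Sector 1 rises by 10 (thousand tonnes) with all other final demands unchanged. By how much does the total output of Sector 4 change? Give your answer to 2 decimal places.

I − A =
  [   0.80    -0.10    -0.20    -0.15]
  [  -0.15     0.90     0.00     0.00]
  [  -0.20    -0.35     0.65    -0.20]
  [  -0.35    -0.20    -0.25     0.85]
Compute the cofactors C_ij = (−1)^(i+j)·(3×3 minor ij) of I−A; the adjugate is their transpose:
adj(I−A) = Cᵀ =
  [ 0.452250   0.150375   0.186750   0.123750]
  [ 0.075375   0.312375   0.031125   0.020625]
  [ 0.266625   0.281625   0.547500   0.175875]
  [ 0.282375   0.218250   0.245250   0.411750]
det(I−A) = Σ_j (I−A)_1j·C_1j = (0.80)(0.452250) + (-0.10)(0.075375) + (-0.20)(0.266625) + (-0.15)(0.282375) = 0.25858125
(I − A)⁻¹ = adj(I−A) / det(I−A) ≈
  [   1.7490     0.5815     0.7222     0.4786]
  [   0.2915     1.2080     0.1204     0.0798]
  [   1.0311     1.0891     2.1173     0.6802]
  [   1.0920     0.8440     0.9484     1.5923]
Δx = (I − A)⁻¹ Δd with Δd having +10 in the Sector 1 component and 0 elsewhere.
So Δx_4 = L_41 · (+10), where L_41 = adj(I−A)_41 / det(I−A) = 0.282375 / 0.25858125.
Δx_4 = 0.282375 × (+10) / 0.25858125 = 2.82375 / 0.25858125 ≈ 10.92.

Δx_4 = 10.92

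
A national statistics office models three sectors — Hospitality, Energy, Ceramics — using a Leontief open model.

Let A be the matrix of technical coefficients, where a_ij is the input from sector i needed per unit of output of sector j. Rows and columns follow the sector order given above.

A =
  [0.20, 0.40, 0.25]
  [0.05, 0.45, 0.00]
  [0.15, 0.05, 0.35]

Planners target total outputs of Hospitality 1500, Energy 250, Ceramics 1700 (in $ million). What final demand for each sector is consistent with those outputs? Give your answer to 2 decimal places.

d_1 = 675.00, d_2 = 62.50, d_3 = 867.50

I − A =
  [   0.80    -0.40    -0.25]
  [  -0.05     0.55     0.00]
  [  -0.15    -0.05     0.65]
d = (I − A) x:
  d_1 = (+0.80)·1500 + (-0.40)·250 + (-0.25)·1700 = 675.00
  d_2 = (-0.05)·1500 + (+0.55)·250 + (+0.00)·1700 = 62.50
  d_3 = (-0.15)·1500 + (-0.05)·250 + (+0.65)·1700 = 867.50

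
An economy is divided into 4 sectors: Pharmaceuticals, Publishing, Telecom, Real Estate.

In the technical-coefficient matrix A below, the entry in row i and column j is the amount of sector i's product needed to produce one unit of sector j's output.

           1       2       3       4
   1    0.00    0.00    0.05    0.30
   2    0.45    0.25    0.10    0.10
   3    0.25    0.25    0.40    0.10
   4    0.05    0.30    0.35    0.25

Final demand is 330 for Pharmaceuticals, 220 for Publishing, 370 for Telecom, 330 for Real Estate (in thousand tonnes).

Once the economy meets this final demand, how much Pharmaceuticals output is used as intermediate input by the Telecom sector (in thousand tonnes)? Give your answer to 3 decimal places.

z_13 = 99.298

I − A =
  [   1.00     0.00    -0.05    -0.30]
  [  -0.45     0.75    -0.10    -0.10]
  [  -0.25    -0.25     0.60    -0.10]
  [  -0.05    -0.30    -0.35     0.75]
Compute the cofactors C_ij = (−1)^(i+j)·(3×3 minor ij) of I−A; the adjugate is their transpose:
adj(I−A) = Cᵀ =
  [ 0.262750   0.091125   0.114375   0.132500]
  [ 0.217750   0.370125   0.172875   0.159500]
  [ 0.236000   0.236250   0.480750   0.190000]
  [ 0.214750   0.264375   0.301125   0.410000]
det(I−A) = Σ_j (I−A)_1j·C_1j = (1.00)(0.262750) + (0.00)(0.217750) + (-0.05)(0.236000) + (-0.30)(0.214750) = 0.186525
(I − A)⁻¹ = adj(I−A) / det(I−A) ≈
  [   1.4087     0.4885     0.6132     0.7104]
  [   1.1674     1.9843     0.9268     0.8551]
  [   1.2652     1.2666     2.5774     1.0186]
  [   1.1513     1.4174     1.6144     2.1981]
First solve x = (I − A)⁻¹ d = adj(I−A)·d / det(I−A); in particular x_3 = (0.236000·330 + 0.236250·220 + 0.480750·370 + 0.190000·330) / 0.186525 = 370.4325 / 0.186525 ≈ 1985.96703.
Intermediate flow from 1 to 3: z_13 = a_13 · x_3 = 0.05 × 370.4325 / 0.186525 = 18.521625 / 0.186525 ≈ 99.298.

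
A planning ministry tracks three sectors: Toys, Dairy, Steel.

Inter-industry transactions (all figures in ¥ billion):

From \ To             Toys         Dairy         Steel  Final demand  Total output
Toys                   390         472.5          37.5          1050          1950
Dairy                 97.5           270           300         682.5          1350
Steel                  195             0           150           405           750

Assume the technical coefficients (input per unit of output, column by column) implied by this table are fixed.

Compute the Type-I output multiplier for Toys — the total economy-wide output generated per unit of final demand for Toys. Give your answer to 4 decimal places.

Technical coefficients a_ij = z_ij / X_j:
  a_11 = 390/1950 = 0.20, a_21 = 97.5/1950 = 0.05, a_31 = 195/1950 = 0.10
  a_12 = 472.5/1350 = 0.35, a_22 = 270/1350 = 0.20, a_32 = 0/1350 = 0.00
  a_13 = 37.5/750 = 0.05, a_23 = 300/750 = 0.40, a_33 = 150/750 = 0.20
I − A =
  [   0.80    -0.35    -0.05]
  [  -0.05     0.80    -0.40]
  [  -0.10     0.00     0.80]
Cofactors of I−A, C_ij = (−1)^(i+j)·(minor ij) (rows/columns in the sector order above):
  C_11 = (0.80)(0.80) − (-0.40)(0.00) = 0.6400
  C_12 = −[(-0.05)(0.80) − (-0.40)(-0.10)] = 0.0800
  C_13 = (-0.05)(0.00) − (0.80)(-0.10) = 0.0800
  C_21 = −[(-0.35)(0.80) − (-0.05)(0.00)] = 0.2800
  C_22 = (0.80)(0.80) − (-0.05)(-0.10) = 0.6350
  C_23 = −[(0.80)(0.00) − (-0.35)(-0.10)] = 0.0350
  C_31 = (-0.35)(-0.40) − (-0.05)(0.80) = 0.1800
  C_32 = −[(0.80)(-0.40) − (-0.05)(-0.05)] = 0.3225
  C_33 = (0.80)(0.80) − (-0.35)(-0.05) = 0.6225
det(I−A) = Σ_j (I−A)_1j·C_1j = (0.80)(0.6400) + (-0.35)(0.0800) + (-0.05)(0.0800) = 0.4800
adj(I−A) = Cᵀ =
  [ 0.6400   0.2800   0.1800]
  [ 0.0800   0.6350   0.3225]
  [ 0.0800   0.0350   0.6225]
(I − A)⁻¹ = adj(I−A) / det(I−A) ≈
  [   1.33333     0.58333     0.37500]
  [   0.16667     1.32292     0.67188]
  [   0.16667     0.07292     1.29688]
The output multiplier for sector j is the column-j sum of the Leontief inverse (I − A)⁻¹ = adj(I−A) / det(I−A).
Column 1 of adj(I−A): (0.6400, 0.0800, 0.0800); det(I−A) = 0.4800.
m_1 = (0.6400 + 0.0800 + 0.0800) / 0.4800 = 0.80 / 0.4800 ≈ 1.6667.

m_1 = 1.6667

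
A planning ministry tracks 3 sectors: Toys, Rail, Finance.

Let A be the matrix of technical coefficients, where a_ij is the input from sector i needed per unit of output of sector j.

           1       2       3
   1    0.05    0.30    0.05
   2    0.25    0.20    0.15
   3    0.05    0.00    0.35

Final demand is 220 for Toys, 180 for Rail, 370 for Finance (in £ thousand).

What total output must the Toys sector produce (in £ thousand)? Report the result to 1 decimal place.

x_1 = 410.3

I − A =
  [   0.95    -0.30    -0.05]
  [  -0.25     0.80    -0.15]
  [  -0.05     0.00     0.65]
Cofactors of I−A, C_ij = (−1)^(i+j)·(minor ij) (rows/columns in the sector order above):
  C_11 = (0.80)(0.65) − (-0.15)(0.00) = 0.5200
  C_12 = −[(-0.25)(0.65) − (-0.15)(-0.05)] = 0.1700
  C_13 = (-0.25)(0.00) − (0.80)(-0.05) = 0.0400
  C_21 = −[(-0.30)(0.65) − (-0.05)(0.00)] = 0.1950
  C_22 = (0.95)(0.65) − (-0.05)(-0.05) = 0.6150
  C_23 = −[(0.95)(0.00) − (-0.30)(-0.05)] = 0.0150
  C_31 = (-0.30)(-0.15) − (-0.05)(0.80) = 0.0850
  C_32 = −[(0.95)(-0.15) − (-0.05)(-0.25)] = 0.1550
  C_33 = (0.95)(0.80) − (-0.30)(-0.25) = 0.6850
det(I−A) = Σ_j (I−A)_1j·C_1j = (0.95)(0.5200) + (-0.30)(0.1700) + (-0.05)(0.0400) = 0.4410
adj(I−A) = Cᵀ =
  [ 0.5200   0.1950   0.0850]
  [ 0.1700   0.6150   0.1550]
  [ 0.0400   0.0150   0.6850]
(I − A)⁻¹ = adj(I−A) / det(I−A) ≈
  [   1.1791     0.4422     0.1927]
  [   0.3855     1.3946     0.3515]
  [   0.0907     0.0340     1.5533]
x = (I − A)⁻¹ d = adj(I−A)·d / det(I−A), with det(I−A) = 0.4410:
  x_1 = (0.5200·220 + 0.1950·180 + 0.0850·370) / 0.4410 = 180.95 / 0.4410 ≈ 410.3
  x_2 = (0.1700·220 + 0.6150·180 + 0.1550·370) / 0.4410 = 205.45 / 0.4410 ≈ 465.9
  x_3 = (0.0400·220 + 0.0150·180 + 0.6850·370) / 0.4410 = 264.95 / 0.4410 ≈ 600.8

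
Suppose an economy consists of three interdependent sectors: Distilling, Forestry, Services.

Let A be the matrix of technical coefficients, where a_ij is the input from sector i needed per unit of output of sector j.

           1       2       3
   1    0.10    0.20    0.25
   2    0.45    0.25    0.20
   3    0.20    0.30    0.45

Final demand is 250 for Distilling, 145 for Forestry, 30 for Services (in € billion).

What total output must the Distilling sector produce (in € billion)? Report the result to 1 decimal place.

x_1 = 646.0

I − A =
  [   0.90    -0.20    -0.25]
  [  -0.45     0.75    -0.20]
  [  -0.20    -0.30     0.55]
Cofactors of I−A, C_ij = (−1)^(i+j)·(minor ij) (rows/columns in the sector order above):
  C_11 = (0.75)(0.55) − (-0.20)(-0.30) = 0.3525
  C_12 = −[(-0.45)(0.55) − (-0.20)(-0.20)] = 0.2875
  C_13 = (-0.45)(-0.30) − (0.75)(-0.20) = 0.2850
  C_21 = −[(-0.20)(0.55) − (-0.25)(-0.30)] = 0.1850
  C_22 = (0.90)(0.55) − (-0.25)(-0.20) = 0.4450
  C_23 = −[(0.90)(-0.30) − (-0.20)(-0.20)] = 0.3100
  C_31 = (-0.20)(-0.20) − (-0.25)(0.75) = 0.2275
  C_32 = −[(0.90)(-0.20) − (-0.25)(-0.45)] = 0.2925
  C_33 = (0.90)(0.75) − (-0.20)(-0.45) = 0.5850
det(I−A) = Σ_j (I−A)_1j·C_1j = (0.90)(0.3525) + (-0.20)(0.2875) + (-0.25)(0.2850) = 0.1885
adj(I−A) = Cᵀ =
  [ 0.3525   0.1850   0.2275]
  [ 0.2875   0.4450   0.2925]
  [ 0.2850   0.3100   0.5850]
(I − A)⁻¹ = adj(I−A) / det(I−A) ≈
  [   1.8700     0.9814     1.2069]
  [   1.5252     2.3607     1.5517]
  [   1.5119     1.6446     3.1034]
x = (I − A)⁻¹ d = adj(I−A)·d / det(I−A), with det(I−A) = 0.1885:
  x_1 = (0.3525·250 + 0.1850·145 + 0.2275·30) / 0.1885 = 121.775 / 0.1885 ≈ 646.0
  x_2 = (0.2875·250 + 0.4450·145 + 0.2925·30) / 0.1885 = 145.175 / 0.1885 ≈ 770.2
  x_3 = (0.2850·250 + 0.3100·145 + 0.5850·30) / 0.1885 = 133.75 / 0.1885 ≈ 709.5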